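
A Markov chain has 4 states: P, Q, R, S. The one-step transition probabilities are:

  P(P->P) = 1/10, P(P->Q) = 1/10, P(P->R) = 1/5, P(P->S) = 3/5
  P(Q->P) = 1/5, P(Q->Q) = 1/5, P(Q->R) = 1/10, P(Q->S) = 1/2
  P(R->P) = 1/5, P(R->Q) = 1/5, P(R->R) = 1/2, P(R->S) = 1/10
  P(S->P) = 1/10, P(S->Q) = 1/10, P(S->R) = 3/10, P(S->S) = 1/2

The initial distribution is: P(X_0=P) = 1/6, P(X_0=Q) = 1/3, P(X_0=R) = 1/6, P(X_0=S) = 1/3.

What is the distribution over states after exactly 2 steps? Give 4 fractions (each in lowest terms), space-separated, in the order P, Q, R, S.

Propagating the distribution step by step (d_{t+1} = d_t * P):
d_0 = (P=1/6, Q=1/3, R=1/6, S=1/3)
  d_1[P] = 1/6*1/10 + 1/3*1/5 + 1/6*1/5 + 1/3*1/10 = 3/20
  d_1[Q] = 1/6*1/10 + 1/3*1/5 + 1/6*1/5 + 1/3*1/10 = 3/20
  d_1[R] = 1/6*1/5 + 1/3*1/10 + 1/6*1/2 + 1/3*3/10 = 1/4
  d_1[S] = 1/6*3/5 + 1/3*1/2 + 1/6*1/10 + 1/3*1/2 = 9/20
d_1 = (P=3/20, Q=3/20, R=1/4, S=9/20)
  d_2[P] = 3/20*1/10 + 3/20*1/5 + 1/4*1/5 + 9/20*1/10 = 7/50
  d_2[Q] = 3/20*1/10 + 3/20*1/5 + 1/4*1/5 + 9/20*1/10 = 7/50
  d_2[R] = 3/20*1/5 + 3/20*1/10 + 1/4*1/2 + 9/20*3/10 = 61/200
  d_2[S] = 3/20*3/5 + 3/20*1/2 + 1/4*1/10 + 9/20*1/2 = 83/200
d_2 = (P=7/50, Q=7/50, R=61/200, S=83/200)

Answer: 7/50 7/50 61/200 83/200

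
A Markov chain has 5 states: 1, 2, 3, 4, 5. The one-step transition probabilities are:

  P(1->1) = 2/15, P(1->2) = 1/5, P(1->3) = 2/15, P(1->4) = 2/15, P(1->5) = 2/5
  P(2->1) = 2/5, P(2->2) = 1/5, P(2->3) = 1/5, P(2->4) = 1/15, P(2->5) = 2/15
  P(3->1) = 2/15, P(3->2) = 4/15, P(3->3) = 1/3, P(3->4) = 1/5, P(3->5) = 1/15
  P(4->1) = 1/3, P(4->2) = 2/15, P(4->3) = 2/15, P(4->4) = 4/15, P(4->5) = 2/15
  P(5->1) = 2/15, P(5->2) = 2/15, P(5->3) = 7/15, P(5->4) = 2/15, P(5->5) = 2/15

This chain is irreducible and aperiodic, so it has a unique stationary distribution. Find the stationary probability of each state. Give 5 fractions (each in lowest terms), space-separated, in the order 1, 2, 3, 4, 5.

Answer: 10574/48729 3165/16243 12449/48729 7724/48729 2829/16243

Derivation:
The stationary distribution satisfies pi = pi * P, i.e.:
  pi_1 = 2/15*pi_1 + 2/5*pi_2 + 2/15*pi_3 + 1/3*pi_4 + 2/15*pi_5
  pi_2 = 1/5*pi_1 + 1/5*pi_2 + 4/15*pi_3 + 2/15*pi_4 + 2/15*pi_5
  pi_3 = 2/15*pi_1 + 1/5*pi_2 + 1/3*pi_3 + 2/15*pi_4 + 7/15*pi_5
  pi_4 = 2/15*pi_1 + 1/15*pi_2 + 1/5*pi_3 + 4/15*pi_4 + 2/15*pi_5
  pi_5 = 2/5*pi_1 + 2/15*pi_2 + 1/15*pi_3 + 2/15*pi_4 + 2/15*pi_5
with normalization: pi_1 + pi_2 + pi_3 + pi_4 + pi_5 = 1.

Using the first 4 balance equations plus normalization, the linear system A*pi = b is:
  [-13/15, 2/5, 2/15, 1/3, 2/15] . pi = 0
  [1/5, -4/5, 4/15, 2/15, 2/15] . pi = 0
  [2/15, 1/5, -2/3, 2/15, 7/15] . pi = 0
  [2/15, 1/15, 1/5, -11/15, 2/15] . pi = 0
  [1, 1, 1, 1, 1] . pi = 1

Solving yields:
  pi_1 = 10574/48729
  pi_2 = 3165/16243
  pi_3 = 12449/48729
  pi_4 = 7724/48729
  pi_5 = 2829/16243

Verification (pi * P):
  10574/48729*2/15 + 3165/16243*2/5 + 12449/48729*2/15 + 7724/48729*1/3 + 2829/16243*2/15 = 10574/48729 = pi_1  (ok)
  10574/48729*1/5 + 3165/16243*1/5 + 12449/48729*4/15 + 7724/48729*2/15 + 2829/16243*2/15 = 3165/16243 = pi_2  (ok)
  10574/48729*2/15 + 3165/16243*1/5 + 12449/48729*1/3 + 7724/48729*2/15 + 2829/16243*7/15 = 12449/48729 = pi_3  (ok)
  10574/48729*2/15 + 3165/16243*1/15 + 12449/48729*1/5 + 7724/48729*4/15 + 2829/16243*2/15 = 7724/48729 = pi_4  (ok)
  10574/48729*2/5 + 3165/16243*2/15 + 12449/48729*1/15 + 7724/48729*2/15 + 2829/16243*2/15 = 2829/16243 = pi_5  (ok)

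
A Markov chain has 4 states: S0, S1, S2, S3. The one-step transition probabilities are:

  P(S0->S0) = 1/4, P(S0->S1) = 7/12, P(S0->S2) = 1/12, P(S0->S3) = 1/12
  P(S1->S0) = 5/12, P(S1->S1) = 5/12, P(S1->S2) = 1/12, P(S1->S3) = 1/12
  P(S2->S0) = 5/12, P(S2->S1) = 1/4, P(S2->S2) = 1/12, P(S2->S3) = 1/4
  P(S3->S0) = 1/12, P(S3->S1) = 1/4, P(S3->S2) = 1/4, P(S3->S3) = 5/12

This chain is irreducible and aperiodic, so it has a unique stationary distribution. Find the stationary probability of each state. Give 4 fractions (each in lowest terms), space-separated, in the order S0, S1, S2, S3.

The stationary distribution satisfies pi = pi * P, i.e.:
  pi_S0 = 1/4*pi_S0 + 5/12*pi_S1 + 5/12*pi_S2 + 1/12*pi_S3
  pi_S1 = 7/12*pi_S0 + 5/12*pi_S1 + 1/4*pi_S2 + 1/4*pi_S3
  pi_S2 = 1/12*pi_S0 + 1/12*pi_S1 + 1/12*pi_S2 + 1/4*pi_S3
  pi_S3 = 1/12*pi_S0 + 1/12*pi_S1 + 1/4*pi_S2 + 5/12*pi_S3
with normalization: pi_S0 + pi_S1 + pi_S2 + pi_S3 = 1.

Using the first 3 balance equations plus normalization, the linear system A*pi = b is:
  [-3/4, 5/12, 5/12, 1/12] . pi = 0
  [7/12, -7/12, 1/4, 1/4] . pi = 0
  [1/12, 1/12, -11/12, 1/4] . pi = 0
  [1, 1, 1, 1] . pi = 1

Solving yields:
  pi_S0 = 101/322
  pi_S1 = 137/322
  pi_S2 = 5/46
  pi_S3 = 7/46

Verification (pi * P):
  101/322*1/4 + 137/322*5/12 + 5/46*5/12 + 7/46*1/12 = 101/322 = pi_S0  (ok)
  101/322*7/12 + 137/322*5/12 + 5/46*1/4 + 7/46*1/4 = 137/322 = pi_S1  (ok)
  101/322*1/12 + 137/322*1/12 + 5/46*1/12 + 7/46*1/4 = 5/46 = pi_S2  (ok)
  101/322*1/12 + 137/322*1/12 + 5/46*1/4 + 7/46*5/12 = 7/46 = pi_S3  (ok)

Answer: 101/322 137/322 5/46 7/46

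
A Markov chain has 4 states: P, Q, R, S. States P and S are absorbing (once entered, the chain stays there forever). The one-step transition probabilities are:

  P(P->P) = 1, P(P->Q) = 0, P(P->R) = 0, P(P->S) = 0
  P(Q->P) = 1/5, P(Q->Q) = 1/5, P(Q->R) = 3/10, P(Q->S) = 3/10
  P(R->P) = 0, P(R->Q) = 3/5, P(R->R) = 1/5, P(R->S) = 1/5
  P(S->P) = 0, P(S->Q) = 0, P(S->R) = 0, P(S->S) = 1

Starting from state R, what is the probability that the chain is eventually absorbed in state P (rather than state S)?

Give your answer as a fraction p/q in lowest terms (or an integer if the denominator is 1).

Answer: 6/23

Derivation:
Let a_i = P(absorbed in P | start in state i).
Boundary conditions: a_P = 1, a_S = 0.
For each transient state i, a_i = sum_j P(i->j) * a_j:
  a_Q = 1/5*a_P + 1/5*a_Q + 3/10*a_R + 3/10*a_S
  a_R = 0*a_P + 3/5*a_Q + 1/5*a_R + 1/5*a_S

Substituting a_P = 1 and a_S = 0, rearrange to (I - Q) a = r where r[i] = P(i -> P):
  [4/5, -3/10] . (a_Q, a_R) = 1/5
  [-3/5, 4/5] . (a_Q, a_R) = 0

Solving yields:
  a_Q = 8/23
  a_R = 6/23

Starting state is R, so the absorption probability is a_R = 6/23.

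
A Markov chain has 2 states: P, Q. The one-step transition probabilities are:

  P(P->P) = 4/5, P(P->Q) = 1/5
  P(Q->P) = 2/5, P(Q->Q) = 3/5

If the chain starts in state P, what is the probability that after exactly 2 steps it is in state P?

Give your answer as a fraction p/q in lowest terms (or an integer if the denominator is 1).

Computing P^2 by repeated multiplication:
P^1 =
  P: [4/5, 1/5]
  Q: [2/5, 3/5]
P^2 =
  P: [18/25, 7/25]
  Q: [14/25, 11/25]

(P^2)[P -> P] = 18/25

Answer: 18/25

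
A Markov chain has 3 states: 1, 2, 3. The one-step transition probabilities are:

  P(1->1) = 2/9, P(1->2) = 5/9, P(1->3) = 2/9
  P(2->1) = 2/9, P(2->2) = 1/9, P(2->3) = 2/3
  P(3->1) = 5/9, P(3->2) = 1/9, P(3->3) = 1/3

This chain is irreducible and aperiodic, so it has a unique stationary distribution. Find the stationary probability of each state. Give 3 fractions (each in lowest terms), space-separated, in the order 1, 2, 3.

Answer: 7/20 4/15 23/60

Derivation:
The stationary distribution satisfies pi = pi * P, i.e.:
  pi_1 = 2/9*pi_1 + 2/9*pi_2 + 5/9*pi_3
  pi_2 = 5/9*pi_1 + 1/9*pi_2 + 1/9*pi_3
  pi_3 = 2/9*pi_1 + 2/3*pi_2 + 1/3*pi_3
with normalization: pi_1 + pi_2 + pi_3 = 1.

Using the first 2 balance equations plus normalization, the linear system A*pi = b is:
  [-7/9, 2/9, 5/9] . pi = 0
  [5/9, -8/9, 1/9] . pi = 0
  [1, 1, 1] . pi = 1

Solving yields:
  pi_1 = 7/20
  pi_2 = 4/15
  pi_3 = 23/60

Verification (pi * P):
  7/20*2/9 + 4/15*2/9 + 23/60*5/9 = 7/20 = pi_1  (ok)
  7/20*5/9 + 4/15*1/9 + 23/60*1/9 = 4/15 = pi_2  (ok)
  7/20*2/9 + 4/15*2/3 + 23/60*1/3 = 23/60 = pi_3  (ok)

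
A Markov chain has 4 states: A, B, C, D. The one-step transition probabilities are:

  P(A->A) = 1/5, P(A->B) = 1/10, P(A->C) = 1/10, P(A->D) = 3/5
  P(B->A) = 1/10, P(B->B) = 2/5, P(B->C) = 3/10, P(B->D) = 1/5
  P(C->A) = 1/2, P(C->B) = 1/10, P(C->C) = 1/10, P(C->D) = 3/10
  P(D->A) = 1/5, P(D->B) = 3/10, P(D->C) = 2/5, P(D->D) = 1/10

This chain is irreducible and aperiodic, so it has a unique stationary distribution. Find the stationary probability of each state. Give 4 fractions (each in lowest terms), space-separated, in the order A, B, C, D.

The stationary distribution satisfies pi = pi * P, i.e.:
  pi_A = 1/5*pi_A + 1/10*pi_B + 1/2*pi_C + 1/5*pi_D
  pi_B = 1/10*pi_A + 2/5*pi_B + 1/10*pi_C + 3/10*pi_D
  pi_C = 1/10*pi_A + 3/10*pi_B + 1/10*pi_C + 2/5*pi_D
  pi_D = 3/5*pi_A + 1/5*pi_B + 3/10*pi_C + 1/10*pi_D
with normalization: pi_A + pi_B + pi_C + pi_D = 1.

Using the first 3 balance equations plus normalization, the linear system A*pi = b is:
  [-4/5, 1/10, 1/2, 1/5] . pi = 0
  [1/10, -3/5, 1/10, 3/10] . pi = 0
  [1/10, 3/10, -9/10, 2/5] . pi = 0
  [1, 1, 1, 1] . pi = 1

Solving yields:
  pi_A = 298/1205
  pi_B = 273/1205
  pi_C = 281/1205
  pi_D = 353/1205

Verification (pi * P):
  298/1205*1/5 + 273/1205*1/10 + 281/1205*1/2 + 353/1205*1/5 = 298/1205 = pi_A  (ok)
  298/1205*1/10 + 273/1205*2/5 + 281/1205*1/10 + 353/1205*3/10 = 273/1205 = pi_B  (ok)
  298/1205*1/10 + 273/1205*3/10 + 281/1205*1/10 + 353/1205*2/5 = 281/1205 = pi_C  (ok)
  298/1205*3/5 + 273/1205*1/5 + 281/1205*3/10 + 353/1205*1/10 = 353/1205 = pi_D  (ok)

Answer: 298/1205 273/1205 281/1205 353/1205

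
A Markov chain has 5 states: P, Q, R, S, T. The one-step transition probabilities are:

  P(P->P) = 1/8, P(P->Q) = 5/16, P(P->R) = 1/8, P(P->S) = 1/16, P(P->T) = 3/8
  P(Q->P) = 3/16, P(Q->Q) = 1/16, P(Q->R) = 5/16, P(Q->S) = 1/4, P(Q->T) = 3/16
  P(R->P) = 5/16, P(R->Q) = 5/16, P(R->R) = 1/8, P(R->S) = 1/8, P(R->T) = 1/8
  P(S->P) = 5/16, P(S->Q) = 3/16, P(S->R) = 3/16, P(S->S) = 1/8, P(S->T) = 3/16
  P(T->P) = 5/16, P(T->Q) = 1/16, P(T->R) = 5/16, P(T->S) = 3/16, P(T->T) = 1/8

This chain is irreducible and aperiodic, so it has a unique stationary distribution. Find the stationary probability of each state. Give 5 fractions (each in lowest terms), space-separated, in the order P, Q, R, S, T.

The stationary distribution satisfies pi = pi * P, i.e.:
  pi_P = 1/8*pi_P + 3/16*pi_Q + 5/16*pi_R + 5/16*pi_S + 5/16*pi_T
  pi_Q = 5/16*pi_P + 1/16*pi_Q + 5/16*pi_R + 3/16*pi_S + 1/16*pi_T
  pi_R = 1/8*pi_P + 5/16*pi_Q + 1/8*pi_R + 3/16*pi_S + 5/16*pi_T
  pi_S = 1/16*pi_P + 1/4*pi_Q + 1/8*pi_R + 1/8*pi_S + 3/16*pi_T
  pi_T = 3/8*pi_P + 3/16*pi_Q + 1/8*pi_R + 3/16*pi_S + 1/8*pi_T
with normalization: pi_P + pi_Q + pi_R + pi_S + pi_T = 1.

Using the first 4 balance equations plus normalization, the linear system A*pi = b is:
  [-7/8, 3/16, 5/16, 5/16, 5/16] . pi = 0
  [5/16, -15/16, 5/16, 3/16, 1/16] . pi = 0
  [1/8, 5/16, -7/8, 3/16, 5/16] . pi = 0
  [1/16, 1/4, 1/8, -7/8, 3/16] . pi = 0
  [1, 1, 1, 1, 1] . pi = 1

Solving yields:
  pi_P = 4008/16511
  pi_Q = 337/1738
  pi_R = 10370/49533
  pi_S = 14563/99066
  pi_T = 10253/49533

Verification (pi * P):
  4008/16511*1/8 + 337/1738*3/16 + 10370/49533*5/16 + 14563/99066*5/16 + 10253/49533*5/16 = 4008/16511 = pi_P  (ok)
  4008/16511*5/16 + 337/1738*1/16 + 10370/49533*5/16 + 14563/99066*3/16 + 10253/49533*1/16 = 337/1738 = pi_Q  (ok)
  4008/16511*1/8 + 337/1738*5/16 + 10370/49533*1/8 + 14563/99066*3/16 + 10253/49533*5/16 = 10370/49533 = pi_R  (ok)
  4008/16511*1/16 + 337/1738*1/4 + 10370/49533*1/8 + 14563/99066*1/8 + 10253/49533*3/16 = 14563/99066 = pi_S  (ok)
  4008/16511*3/8 + 337/1738*3/16 + 10370/49533*1/8 + 14563/99066*3/16 + 10253/49533*1/8 = 10253/49533 = pi_T  (ok)

Answer: 4008/16511 337/1738 10370/49533 14563/99066 10253/49533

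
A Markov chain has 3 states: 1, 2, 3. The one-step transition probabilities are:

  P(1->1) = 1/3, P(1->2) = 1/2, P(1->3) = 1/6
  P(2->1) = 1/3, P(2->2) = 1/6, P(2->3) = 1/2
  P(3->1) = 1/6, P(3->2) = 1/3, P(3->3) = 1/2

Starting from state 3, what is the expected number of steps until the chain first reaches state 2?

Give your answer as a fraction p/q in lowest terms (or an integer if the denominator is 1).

Answer: 30/11

Derivation:
Let h_i = expected steps to first reach 2 from state i.
Boundary: h_2 = 0.
First-step equations for the other states:
  h_1 = 1 + 1/3*h_1 + 1/2*h_2 + 1/6*h_3
  h_3 = 1 + 1/6*h_1 + 1/3*h_2 + 1/2*h_3

Substituting h_2 = 0 and rearranging gives the linear system (I - Q) h = 1:
  [2/3, -1/6] . (h_1, h_3) = 1
  [-1/6, 1/2] . (h_1, h_3) = 1

Solving yields:
  h_1 = 24/11
  h_3 = 30/11

Starting state is 3, so the expected hitting time is h_3 = 30/11.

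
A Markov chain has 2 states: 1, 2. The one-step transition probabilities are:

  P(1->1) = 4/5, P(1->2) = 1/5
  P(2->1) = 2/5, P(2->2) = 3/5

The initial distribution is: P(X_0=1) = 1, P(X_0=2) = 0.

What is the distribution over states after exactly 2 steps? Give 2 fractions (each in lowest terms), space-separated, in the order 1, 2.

Answer: 18/25 7/25

Derivation:
Propagating the distribution step by step (d_{t+1} = d_t * P):
d_0 = (1=1, 2=0)
  d_1[1] = 1*4/5 + 0*2/5 = 4/5
  d_1[2] = 1*1/5 + 0*3/5 = 1/5
d_1 = (1=4/5, 2=1/5)
  d_2[1] = 4/5*4/5 + 1/5*2/5 = 18/25
  d_2[2] = 4/5*1/5 + 1/5*3/5 = 7/25
d_2 = (1=18/25, 2=7/25)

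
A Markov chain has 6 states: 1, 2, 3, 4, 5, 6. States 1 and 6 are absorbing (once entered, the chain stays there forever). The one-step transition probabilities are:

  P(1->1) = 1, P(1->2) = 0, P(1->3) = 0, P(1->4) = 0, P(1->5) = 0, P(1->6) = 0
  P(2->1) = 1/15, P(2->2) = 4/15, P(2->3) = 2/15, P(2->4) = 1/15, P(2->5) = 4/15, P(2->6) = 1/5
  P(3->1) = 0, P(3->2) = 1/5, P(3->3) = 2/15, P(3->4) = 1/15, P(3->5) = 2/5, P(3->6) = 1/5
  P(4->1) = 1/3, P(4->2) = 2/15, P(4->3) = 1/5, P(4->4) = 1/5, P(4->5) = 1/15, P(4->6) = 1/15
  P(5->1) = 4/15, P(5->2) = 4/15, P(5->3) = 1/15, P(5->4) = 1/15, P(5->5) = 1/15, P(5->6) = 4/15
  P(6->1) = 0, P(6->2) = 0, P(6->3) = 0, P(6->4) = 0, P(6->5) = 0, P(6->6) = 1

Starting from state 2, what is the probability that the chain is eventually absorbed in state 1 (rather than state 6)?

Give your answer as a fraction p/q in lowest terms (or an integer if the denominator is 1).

Let a_i = P(absorbed in 1 | start in state i).
Boundary conditions: a_1 = 1, a_6 = 0.
For each transient state i, a_i = sum_j P(i->j) * a_j:
  a_2 = 1/15*a_1 + 4/15*a_2 + 2/15*a_3 + 1/15*a_4 + 4/15*a_5 + 1/5*a_6
  a_3 = 0*a_1 + 1/5*a_2 + 2/15*a_3 + 1/15*a_4 + 2/5*a_5 + 1/5*a_6
  a_4 = 1/3*a_1 + 2/15*a_2 + 1/5*a_3 + 1/5*a_4 + 1/15*a_5 + 1/15*a_6
  a_5 = 4/15*a_1 + 4/15*a_2 + 1/15*a_3 + 1/15*a_4 + 1/15*a_5 + 4/15*a_6

Substituting a_1 = 1 and a_6 = 0, rearrange to (I - Q) a = r where r[i] = P(i -> 1):
  [11/15, -2/15, -1/15, -4/15] . (a_2, a_3, a_4, a_5) = 1/15
  [-1/5, 13/15, -1/15, -2/5] . (a_2, a_3, a_4, a_5) = 0
  [-2/15, -1/5, 4/5, -1/15] . (a_2, a_3, a_4, a_5) = 1/3
  [-4/15, -1/15, -1/15, 14/15] . (a_2, a_3, a_4, a_5) = 4/15

Solving yields:
  a_2 = 6554/17407
  a_3 = 6027/17407
  a_4 = 10521/17407
  a_5 = 8028/17407

Starting state is 2, so the absorption probability is a_2 = 6554/17407.

Answer: 6554/17407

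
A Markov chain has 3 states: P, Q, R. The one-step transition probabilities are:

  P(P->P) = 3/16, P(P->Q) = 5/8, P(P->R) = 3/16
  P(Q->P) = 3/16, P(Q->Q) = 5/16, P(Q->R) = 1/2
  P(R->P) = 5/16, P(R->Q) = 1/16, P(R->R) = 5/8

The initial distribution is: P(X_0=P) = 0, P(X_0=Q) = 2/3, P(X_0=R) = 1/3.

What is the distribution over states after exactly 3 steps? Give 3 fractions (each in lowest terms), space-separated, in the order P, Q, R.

Answer: 511/2048 103/384 2963/6144

Derivation:
Propagating the distribution step by step (d_{t+1} = d_t * P):
d_0 = (P=0, Q=2/3, R=1/3)
  d_1[P] = 0*3/16 + 2/3*3/16 + 1/3*5/16 = 11/48
  d_1[Q] = 0*5/8 + 2/3*5/16 + 1/3*1/16 = 11/48
  d_1[R] = 0*3/16 + 2/3*1/2 + 1/3*5/8 = 13/24
d_1 = (P=11/48, Q=11/48, R=13/24)
  d_2[P] = 11/48*3/16 + 11/48*3/16 + 13/24*5/16 = 49/192
  d_2[Q] = 11/48*5/8 + 11/48*5/16 + 13/24*1/16 = 191/768
  d_2[R] = 11/48*3/16 + 11/48*1/2 + 13/24*5/8 = 127/256
d_2 = (P=49/192, Q=191/768, R=127/256)
  d_3[P] = 49/192*3/16 + 191/768*3/16 + 127/256*5/16 = 511/2048
  d_3[Q] = 49/192*5/8 + 191/768*5/16 + 127/256*1/16 = 103/384
  d_3[R] = 49/192*3/16 + 191/768*1/2 + 127/256*5/8 = 2963/6144
d_3 = (P=511/2048, Q=103/384, R=2963/6144)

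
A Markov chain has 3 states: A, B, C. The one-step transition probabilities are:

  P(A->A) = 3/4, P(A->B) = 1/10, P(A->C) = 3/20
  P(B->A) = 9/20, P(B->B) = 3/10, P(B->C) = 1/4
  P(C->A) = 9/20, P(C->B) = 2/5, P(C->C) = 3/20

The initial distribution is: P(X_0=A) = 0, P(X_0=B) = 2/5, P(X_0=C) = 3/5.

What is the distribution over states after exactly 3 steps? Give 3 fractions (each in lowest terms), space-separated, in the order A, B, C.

Propagating the distribution step by step (d_{t+1} = d_t * P):
d_0 = (A=0, B=2/5, C=3/5)
  d_1[A] = 0*3/4 + 2/5*9/20 + 3/5*9/20 = 9/20
  d_1[B] = 0*1/10 + 2/5*3/10 + 3/5*2/5 = 9/25
  d_1[C] = 0*3/20 + 2/5*1/4 + 3/5*3/20 = 19/100
d_1 = (A=9/20, B=9/25, C=19/100)
  d_2[A] = 9/20*3/4 + 9/25*9/20 + 19/100*9/20 = 117/200
  d_2[B] = 9/20*1/10 + 9/25*3/10 + 19/100*2/5 = 229/1000
  d_2[C] = 9/20*3/20 + 9/25*1/4 + 19/100*3/20 = 93/500
d_2 = (A=117/200, B=229/1000, C=93/500)
  d_3[A] = 117/200*3/4 + 229/1000*9/20 + 93/500*9/20 = 1251/2000
  d_3[B] = 117/200*1/10 + 229/1000*3/10 + 93/500*2/5 = 126/625
  d_3[C] = 117/200*3/20 + 229/1000*1/4 + 93/500*3/20 = 1729/10000
d_3 = (A=1251/2000, B=126/625, C=1729/10000)

Answer: 1251/2000 126/625 1729/10000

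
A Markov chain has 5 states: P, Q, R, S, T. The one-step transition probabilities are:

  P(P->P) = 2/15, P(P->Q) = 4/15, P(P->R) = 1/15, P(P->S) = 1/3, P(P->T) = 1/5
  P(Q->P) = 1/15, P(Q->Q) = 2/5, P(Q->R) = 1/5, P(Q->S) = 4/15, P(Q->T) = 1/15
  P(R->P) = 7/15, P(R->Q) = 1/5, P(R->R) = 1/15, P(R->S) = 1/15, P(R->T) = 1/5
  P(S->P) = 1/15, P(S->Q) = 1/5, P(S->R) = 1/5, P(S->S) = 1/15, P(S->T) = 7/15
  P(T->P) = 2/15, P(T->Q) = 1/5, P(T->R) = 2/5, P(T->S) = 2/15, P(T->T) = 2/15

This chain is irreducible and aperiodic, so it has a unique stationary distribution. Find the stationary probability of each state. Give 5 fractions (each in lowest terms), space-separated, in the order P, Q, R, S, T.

The stationary distribution satisfies pi = pi * P, i.e.:
  pi_P = 2/15*pi_P + 1/15*pi_Q + 7/15*pi_R + 1/15*pi_S + 2/15*pi_T
  pi_Q = 4/15*pi_P + 2/5*pi_Q + 1/5*pi_R + 1/5*pi_S + 1/5*pi_T
  pi_R = 1/15*pi_P + 1/5*pi_Q + 1/15*pi_R + 1/5*pi_S + 2/5*pi_T
  pi_S = 1/3*pi_P + 4/15*pi_Q + 1/15*pi_R + 1/15*pi_S + 2/15*pi_T
  pi_T = 1/5*pi_P + 1/15*pi_Q + 1/5*pi_R + 7/15*pi_S + 2/15*pi_T
with normalization: pi_P + pi_Q + pi_R + pi_S + pi_T = 1.

Using the first 4 balance equations plus normalization, the linear system A*pi = b is:
  [-13/15, 1/15, 7/15, 1/15, 2/15] . pi = 0
  [4/15, -3/5, 1/5, 1/5, 1/5] . pi = 0
  [1/15, 1/5, -14/15, 1/5, 2/5] . pi = 0
  [1/3, 4/15, 1/15, -14/15, 2/15] . pi = 0
  [1, 1, 1, 1, 1] . pi = 1

Solving yields:
  pi_P = 119/709
  pi_Q = 1123/4254
  pi_R = 136/709
  pi_S = 755/4254
  pi_T = 141/709

Verification (pi * P):
  119/709*2/15 + 1123/4254*1/15 + 136/709*7/15 + 755/4254*1/15 + 141/709*2/15 = 119/709 = pi_P  (ok)
  119/709*4/15 + 1123/4254*2/5 + 136/709*1/5 + 755/4254*1/5 + 141/709*1/5 = 1123/4254 = pi_Q  (ok)
  119/709*1/15 + 1123/4254*1/5 + 136/709*1/15 + 755/4254*1/5 + 141/709*2/5 = 136/709 = pi_R  (ok)
  119/709*1/3 + 1123/4254*4/15 + 136/709*1/15 + 755/4254*1/15 + 141/709*2/15 = 755/4254 = pi_S  (ok)
  119/709*1/5 + 1123/4254*1/15 + 136/709*1/5 + 755/4254*7/15 + 141/709*2/15 = 141/709 = pi_T  (ok)

Answer: 119/709 1123/4254 136/709 755/4254 141/709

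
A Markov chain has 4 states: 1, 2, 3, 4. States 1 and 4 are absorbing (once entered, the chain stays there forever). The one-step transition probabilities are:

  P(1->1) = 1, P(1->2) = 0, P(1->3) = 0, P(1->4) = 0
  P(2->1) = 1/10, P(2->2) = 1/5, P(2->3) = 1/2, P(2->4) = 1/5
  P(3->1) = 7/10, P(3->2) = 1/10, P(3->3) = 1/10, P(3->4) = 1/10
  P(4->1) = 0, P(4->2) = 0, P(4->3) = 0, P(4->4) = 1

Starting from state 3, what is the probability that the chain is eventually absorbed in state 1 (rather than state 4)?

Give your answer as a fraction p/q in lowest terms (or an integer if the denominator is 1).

Let a_i = P(absorbed in 1 | start in state i).
Boundary conditions: a_1 = 1, a_4 = 0.
For each transient state i, a_i = sum_j P(i->j) * a_j:
  a_2 = 1/10*a_1 + 1/5*a_2 + 1/2*a_3 + 1/5*a_4
  a_3 = 7/10*a_1 + 1/10*a_2 + 1/10*a_3 + 1/10*a_4

Substituting a_1 = 1 and a_4 = 0, rearrange to (I - Q) a = r where r[i] = P(i -> 1):
  [4/5, -1/2] . (a_2, a_3) = 1/10
  [-1/10, 9/10] . (a_2, a_3) = 7/10

Solving yields:
  a_2 = 44/67
  a_3 = 57/67

Starting state is 3, so the absorption probability is a_3 = 57/67.

Answer: 57/67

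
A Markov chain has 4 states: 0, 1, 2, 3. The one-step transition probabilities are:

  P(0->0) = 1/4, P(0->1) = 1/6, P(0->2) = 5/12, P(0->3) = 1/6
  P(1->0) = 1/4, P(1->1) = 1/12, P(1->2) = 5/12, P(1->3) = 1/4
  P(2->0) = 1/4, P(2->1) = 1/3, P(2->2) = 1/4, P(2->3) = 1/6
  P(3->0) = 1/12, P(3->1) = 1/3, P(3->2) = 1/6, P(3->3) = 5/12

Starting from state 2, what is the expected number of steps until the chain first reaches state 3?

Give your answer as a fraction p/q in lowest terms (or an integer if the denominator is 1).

Answer: 360/67

Derivation:
Let h_i = expected steps to first reach 3 from state i.
Boundary: h_3 = 0.
First-step equations for the other states:
  h_0 = 1 + 1/4*h_0 + 1/6*h_1 + 5/12*h_2 + 1/6*h_3
  h_1 = 1 + 1/4*h_0 + 1/12*h_1 + 5/12*h_2 + 1/4*h_3
  h_2 = 1 + 1/4*h_0 + 1/3*h_1 + 1/4*h_2 + 1/6*h_3

Substituting h_3 = 0 and rearranging gives the linear system (I - Q) h = 1:
  [3/4, -1/6, -5/12] . (h_0, h_1, h_2) = 1
  [-1/4, 11/12, -5/12] . (h_0, h_1, h_2) = 1
  [-1/4, -1/3, 3/4] . (h_0, h_1, h_2) = 1

Solving yields:
  h_0 = 364/67
  h_1 = 336/67
  h_2 = 360/67

Starting state is 2, so the expected hitting time is h_2 = 360/67.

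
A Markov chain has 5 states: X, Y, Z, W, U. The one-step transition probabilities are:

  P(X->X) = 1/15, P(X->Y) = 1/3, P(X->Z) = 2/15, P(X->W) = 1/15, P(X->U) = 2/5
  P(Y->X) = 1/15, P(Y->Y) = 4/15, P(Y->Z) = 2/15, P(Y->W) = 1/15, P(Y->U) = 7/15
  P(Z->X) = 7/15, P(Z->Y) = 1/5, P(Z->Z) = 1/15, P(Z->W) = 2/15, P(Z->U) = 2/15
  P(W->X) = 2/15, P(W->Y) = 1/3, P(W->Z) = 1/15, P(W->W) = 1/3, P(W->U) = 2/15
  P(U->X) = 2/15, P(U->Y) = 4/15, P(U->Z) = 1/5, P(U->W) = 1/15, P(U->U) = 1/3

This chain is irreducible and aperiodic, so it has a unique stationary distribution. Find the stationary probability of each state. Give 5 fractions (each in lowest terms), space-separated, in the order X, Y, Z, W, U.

The stationary distribution satisfies pi = pi * P, i.e.:
  pi_X = 1/15*pi_X + 1/15*pi_Y + 7/15*pi_Z + 2/15*pi_W + 2/15*pi_U
  pi_Y = 1/3*pi_X + 4/15*pi_Y + 1/5*pi_Z + 1/3*pi_W + 4/15*pi_U
  pi_Z = 2/15*pi_X + 2/15*pi_Y + 1/15*pi_Z + 1/15*pi_W + 1/5*pi_U
  pi_W = 1/15*pi_X + 1/15*pi_Y + 2/15*pi_Z + 1/3*pi_W + 1/15*pi_U
  pi_U = 2/5*pi_X + 7/15*pi_Y + 2/15*pi_Z + 2/15*pi_W + 1/3*pi_U
with normalization: pi_X + pi_Y + pi_Z + pi_W + pi_U = 1.

Using the first 4 balance equations plus normalization, the linear system A*pi = b is:
  [-14/15, 1/15, 7/15, 2/15, 2/15] . pi = 0
  [1/3, -11/15, 1/5, 1/3, 4/15] . pi = 0
  [2/15, 2/15, -14/15, 1/15, 1/5] . pi = 0
  [1/15, 1/15, 2/15, -2/3, 1/15] . pi = 0
  [1, 1, 1, 1, 1] . pi = 1

Solving yields:
  pi_X = 7005/46279
  pi_Y = 12698/46279
  pi_Z = 6444/46279
  pi_W = 4793/46279
  pi_U = 15339/46279

Verification (pi * P):
  7005/46279*1/15 + 12698/46279*1/15 + 6444/46279*7/15 + 4793/46279*2/15 + 15339/46279*2/15 = 7005/46279 = pi_X  (ok)
  7005/46279*1/3 + 12698/46279*4/15 + 6444/46279*1/5 + 4793/46279*1/3 + 15339/46279*4/15 = 12698/46279 = pi_Y  (ok)
  7005/46279*2/15 + 12698/46279*2/15 + 6444/46279*1/15 + 4793/46279*1/15 + 15339/46279*1/5 = 6444/46279 = pi_Z  (ok)
  7005/46279*1/15 + 12698/46279*1/15 + 6444/46279*2/15 + 4793/46279*1/3 + 15339/46279*1/15 = 4793/46279 = pi_W  (ok)
  7005/46279*2/5 + 12698/46279*7/15 + 6444/46279*2/15 + 4793/46279*2/15 + 15339/46279*1/3 = 15339/46279 = pi_U  (ok)

Answer: 7005/46279 12698/46279 6444/46279 4793/46279 15339/46279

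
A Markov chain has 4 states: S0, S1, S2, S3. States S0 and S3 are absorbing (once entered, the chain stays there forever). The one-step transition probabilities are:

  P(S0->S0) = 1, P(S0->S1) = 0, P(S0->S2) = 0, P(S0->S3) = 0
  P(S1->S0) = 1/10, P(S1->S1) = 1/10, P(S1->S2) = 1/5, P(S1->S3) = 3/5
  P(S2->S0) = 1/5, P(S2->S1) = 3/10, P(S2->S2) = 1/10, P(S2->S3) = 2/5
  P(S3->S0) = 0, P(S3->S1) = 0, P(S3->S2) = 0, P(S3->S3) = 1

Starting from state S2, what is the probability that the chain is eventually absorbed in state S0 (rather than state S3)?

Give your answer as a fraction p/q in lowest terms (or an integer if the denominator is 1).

Answer: 7/25

Derivation:
Let a_i = P(absorbed in S0 | start in state i).
Boundary conditions: a_S0 = 1, a_S3 = 0.
For each transient state i, a_i = sum_j P(i->j) * a_j:
  a_S1 = 1/10*a_S0 + 1/10*a_S1 + 1/5*a_S2 + 3/5*a_S3
  a_S2 = 1/5*a_S0 + 3/10*a_S1 + 1/10*a_S2 + 2/5*a_S3

Substituting a_S0 = 1 and a_S3 = 0, rearrange to (I - Q) a = r where r[i] = P(i -> S0):
  [9/10, -1/5] . (a_S1, a_S2) = 1/10
  [-3/10, 9/10] . (a_S1, a_S2) = 1/5

Solving yields:
  a_S1 = 13/75
  a_S2 = 7/25

Starting state is S2, so the absorption probability is a_S2 = 7/25.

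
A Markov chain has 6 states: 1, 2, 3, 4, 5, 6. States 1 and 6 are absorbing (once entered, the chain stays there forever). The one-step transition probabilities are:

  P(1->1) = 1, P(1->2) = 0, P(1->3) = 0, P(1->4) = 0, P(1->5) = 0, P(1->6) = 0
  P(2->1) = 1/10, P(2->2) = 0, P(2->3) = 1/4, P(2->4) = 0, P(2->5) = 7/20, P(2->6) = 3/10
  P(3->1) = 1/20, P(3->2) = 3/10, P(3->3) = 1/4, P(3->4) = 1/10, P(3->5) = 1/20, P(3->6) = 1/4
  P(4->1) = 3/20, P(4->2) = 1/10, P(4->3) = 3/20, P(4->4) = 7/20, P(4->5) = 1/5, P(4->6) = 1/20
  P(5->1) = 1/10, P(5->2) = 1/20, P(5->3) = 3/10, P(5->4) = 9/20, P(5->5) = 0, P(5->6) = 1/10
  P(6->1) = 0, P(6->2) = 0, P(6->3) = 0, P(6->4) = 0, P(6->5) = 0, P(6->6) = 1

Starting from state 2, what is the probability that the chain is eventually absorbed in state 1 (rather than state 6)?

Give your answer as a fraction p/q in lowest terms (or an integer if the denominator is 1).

Answer: 2101/6662

Derivation:
Let a_i = P(absorbed in 1 | start in state i).
Boundary conditions: a_1 = 1, a_6 = 0.
For each transient state i, a_i = sum_j P(i->j) * a_j:
  a_2 = 1/10*a_1 + 0*a_2 + 1/4*a_3 + 0*a_4 + 7/20*a_5 + 3/10*a_6
  a_3 = 1/20*a_1 + 3/10*a_2 + 1/4*a_3 + 1/10*a_4 + 1/20*a_5 + 1/4*a_6
  a_4 = 3/20*a_1 + 1/10*a_2 + 3/20*a_3 + 7/20*a_4 + 1/5*a_5 + 1/20*a_6
  a_5 = 1/10*a_1 + 1/20*a_2 + 3/10*a_3 + 9/20*a_4 + 0*a_5 + 1/10*a_6

Substituting a_1 = 1 and a_6 = 0, rearrange to (I - Q) a = r where r[i] = P(i -> 1):
  [1, -1/4, 0, -7/20] . (a_2, a_3, a_4, a_5) = 1/10
  [-3/10, 3/4, -1/10, -1/20] . (a_2, a_3, a_4, a_5) = 1/20
  [-1/10, -3/20, 13/20, -1/5] . (a_2, a_3, a_4, a_5) = 3/20
  [-1/20, -3/10, -9/20, 1] . (a_2, a_3, a_4, a_5) = 1/10

Solving yields:
  a_2 = 2101/6662
  a_3 = 1887/6662
  a_4 = 21999/46634
  a_5 = 19261/46634

Starting state is 2, so the absorption probability is a_2 = 2101/6662.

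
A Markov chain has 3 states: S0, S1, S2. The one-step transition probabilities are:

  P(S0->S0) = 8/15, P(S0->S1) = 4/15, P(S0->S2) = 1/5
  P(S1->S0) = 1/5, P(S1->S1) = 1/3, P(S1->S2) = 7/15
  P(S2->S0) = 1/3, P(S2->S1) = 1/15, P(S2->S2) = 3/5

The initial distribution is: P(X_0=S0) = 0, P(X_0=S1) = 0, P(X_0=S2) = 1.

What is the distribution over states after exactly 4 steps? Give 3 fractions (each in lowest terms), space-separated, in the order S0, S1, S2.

Propagating the distribution step by step (d_{t+1} = d_t * P):
d_0 = (S0=0, S1=0, S2=1)
  d_1[S0] = 0*8/15 + 0*1/5 + 1*1/3 = 1/3
  d_1[S1] = 0*4/15 + 0*1/3 + 1*1/15 = 1/15
  d_1[S2] = 0*1/5 + 0*7/15 + 1*3/5 = 3/5
d_1 = (S0=1/3, S1=1/15, S2=3/5)
  d_2[S0] = 1/3*8/15 + 1/15*1/5 + 3/5*1/3 = 88/225
  d_2[S1] = 1/3*4/15 + 1/15*1/3 + 3/5*1/15 = 34/225
  d_2[S2] = 1/3*1/5 + 1/15*7/15 + 3/5*3/5 = 103/225
d_2 = (S0=88/225, S1=34/225, S2=103/225)
  d_3[S0] = 88/225*8/15 + 34/225*1/5 + 103/225*1/3 = 1321/3375
  d_3[S1] = 88/225*4/15 + 34/225*1/3 + 103/225*1/15 = 5/27
  d_3[S2] = 88/225*1/5 + 34/225*7/15 + 103/225*3/5 = 1429/3375
d_3 = (S0=1321/3375, S1=5/27, S2=1429/3375)
  d_4[S0] = 1321/3375*8/15 + 5/27*1/5 + 1429/3375*1/3 = 19588/50625
  d_4[S1] = 1321/3375*4/15 + 5/27*1/3 + 1429/3375*1/15 = 9838/50625
  d_4[S2] = 1321/3375*1/5 + 5/27*7/15 + 1429/3375*3/5 = 21199/50625
d_4 = (S0=19588/50625, S1=9838/50625, S2=21199/50625)

Answer: 19588/50625 9838/50625 21199/50625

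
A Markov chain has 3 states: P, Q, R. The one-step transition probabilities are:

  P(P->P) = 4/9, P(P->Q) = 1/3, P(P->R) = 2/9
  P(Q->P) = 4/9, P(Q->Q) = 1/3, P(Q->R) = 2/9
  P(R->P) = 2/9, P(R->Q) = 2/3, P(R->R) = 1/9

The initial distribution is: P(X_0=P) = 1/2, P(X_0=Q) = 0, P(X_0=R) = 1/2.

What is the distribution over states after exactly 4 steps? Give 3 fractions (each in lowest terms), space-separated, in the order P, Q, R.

Propagating the distribution step by step (d_{t+1} = d_t * P):
d_0 = (P=1/2, Q=0, R=1/2)
  d_1[P] = 1/2*4/9 + 0*4/9 + 1/2*2/9 = 1/3
  d_1[Q] = 1/2*1/3 + 0*1/3 + 1/2*2/3 = 1/2
  d_1[R] = 1/2*2/9 + 0*2/9 + 1/2*1/9 = 1/6
d_1 = (P=1/3, Q=1/2, R=1/6)
  d_2[P] = 1/3*4/9 + 1/2*4/9 + 1/6*2/9 = 11/27
  d_2[Q] = 1/3*1/3 + 1/2*1/3 + 1/6*2/3 = 7/18
  d_2[R] = 1/3*2/9 + 1/2*2/9 + 1/6*1/9 = 11/54
d_2 = (P=11/27, Q=7/18, R=11/54)
  d_3[P] = 11/27*4/9 + 7/18*4/9 + 11/54*2/9 = 97/243
  d_3[Q] = 11/27*1/3 + 7/18*1/3 + 11/54*2/3 = 65/162
  d_3[R] = 11/27*2/9 + 7/18*2/9 + 11/54*1/9 = 97/486
d_3 = (P=97/243, Q=65/162, R=97/486)
  d_4[P] = 97/243*4/9 + 65/162*4/9 + 97/486*2/9 = 875/2187
  d_4[Q] = 97/243*1/3 + 65/162*1/3 + 97/486*2/3 = 583/1458
  d_4[R] = 97/243*2/9 + 65/162*2/9 + 97/486*1/9 = 875/4374
d_4 = (P=875/2187, Q=583/1458, R=875/4374)

Answer: 875/2187 583/1458 875/4374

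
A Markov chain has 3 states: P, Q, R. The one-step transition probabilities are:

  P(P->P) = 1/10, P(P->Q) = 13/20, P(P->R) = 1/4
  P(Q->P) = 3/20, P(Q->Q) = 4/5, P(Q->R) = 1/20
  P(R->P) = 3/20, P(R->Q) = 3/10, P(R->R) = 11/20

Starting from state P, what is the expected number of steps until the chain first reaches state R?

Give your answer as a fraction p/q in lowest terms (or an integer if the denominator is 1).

Answer: 340/33

Derivation:
Let h_i = expected steps to first reach R from state i.
Boundary: h_R = 0.
First-step equations for the other states:
  h_P = 1 + 1/10*h_P + 13/20*h_Q + 1/4*h_R
  h_Q = 1 + 3/20*h_P + 4/5*h_Q + 1/20*h_R

Substituting h_R = 0 and rearranging gives the linear system (I - Q) h = 1:
  [9/10, -13/20] . (h_P, h_Q) = 1
  [-3/20, 1/5] . (h_P, h_Q) = 1

Solving yields:
  h_P = 340/33
  h_Q = 140/11

Starting state is P, so the expected hitting time is h_P = 340/33.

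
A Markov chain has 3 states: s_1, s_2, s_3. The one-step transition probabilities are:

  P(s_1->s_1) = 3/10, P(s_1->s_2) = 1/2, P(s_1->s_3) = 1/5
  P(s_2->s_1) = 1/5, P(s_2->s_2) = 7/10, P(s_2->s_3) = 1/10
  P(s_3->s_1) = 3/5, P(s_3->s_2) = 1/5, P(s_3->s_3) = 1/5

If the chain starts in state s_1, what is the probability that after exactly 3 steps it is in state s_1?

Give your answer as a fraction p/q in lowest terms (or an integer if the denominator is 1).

Answer: 291/1000

Derivation:
Computing P^3 by repeated multiplication:
P^1 =
  s_1: [3/10, 1/2, 1/5]
  s_2: [1/5, 7/10, 1/10]
  s_3: [3/5, 1/5, 1/5]
P^2 =
  s_1: [31/100, 27/50, 3/20]
  s_2: [13/50, 61/100, 13/100]
  s_3: [17/50, 12/25, 9/50]
P^3 =
  s_1: [291/1000, 563/1000, 73/500]
  s_2: [139/500, 583/1000, 139/1000]
  s_3: [153/500, 271/500, 19/125]

(P^3)[s_1 -> s_1] = 291/1000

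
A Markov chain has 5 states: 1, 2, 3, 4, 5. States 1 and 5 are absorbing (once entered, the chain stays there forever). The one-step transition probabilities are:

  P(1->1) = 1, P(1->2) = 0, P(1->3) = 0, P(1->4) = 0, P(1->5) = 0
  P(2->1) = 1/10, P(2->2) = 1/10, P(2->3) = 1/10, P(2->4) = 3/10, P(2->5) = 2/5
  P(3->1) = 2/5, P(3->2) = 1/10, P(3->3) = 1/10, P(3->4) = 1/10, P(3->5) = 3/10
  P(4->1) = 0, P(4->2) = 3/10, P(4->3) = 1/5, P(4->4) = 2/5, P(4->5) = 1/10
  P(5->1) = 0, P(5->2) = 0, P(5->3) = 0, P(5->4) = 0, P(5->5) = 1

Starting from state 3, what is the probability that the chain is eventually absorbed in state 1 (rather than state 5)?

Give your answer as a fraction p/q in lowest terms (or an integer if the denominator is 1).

Answer: 63/124

Derivation:
Let a_i = P(absorbed in 1 | start in state i).
Boundary conditions: a_1 = 1, a_5 = 0.
For each transient state i, a_i = sum_j P(i->j) * a_j:
  a_2 = 1/10*a_1 + 1/10*a_2 + 1/10*a_3 + 3/10*a_4 + 2/5*a_5
  a_3 = 2/5*a_1 + 1/10*a_2 + 1/10*a_3 + 1/10*a_4 + 3/10*a_5
  a_4 = 0*a_1 + 3/10*a_2 + 1/5*a_3 + 2/5*a_4 + 1/10*a_5

Substituting a_1 = 1 and a_5 = 0, rearrange to (I - Q) a = r where r[i] = P(i -> 1):
  [9/10, -1/10, -3/10] . (a_2, a_3, a_4) = 1/10
  [-1/10, 9/10, -1/10] . (a_2, a_3, a_4) = 2/5
  [-3/10, -1/5, 3/5] . (a_2, a_3, a_4) = 0

Solving yields:
  a_2 = 25/93
  a_3 = 63/124
  a_4 = 113/372

Starting state is 3, so the absorption probability is a_3 = 63/124.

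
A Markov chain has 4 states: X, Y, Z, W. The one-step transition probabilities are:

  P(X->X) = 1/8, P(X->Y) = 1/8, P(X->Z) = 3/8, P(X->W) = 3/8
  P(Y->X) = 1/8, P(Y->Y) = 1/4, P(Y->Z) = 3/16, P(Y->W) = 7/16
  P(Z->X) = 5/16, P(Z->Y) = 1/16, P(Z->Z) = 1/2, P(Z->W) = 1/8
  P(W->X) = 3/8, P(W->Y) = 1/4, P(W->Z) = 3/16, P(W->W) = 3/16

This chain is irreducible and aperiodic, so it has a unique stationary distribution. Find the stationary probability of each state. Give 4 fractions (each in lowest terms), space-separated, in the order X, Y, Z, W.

The stationary distribution satisfies pi = pi * P, i.e.:
  pi_X = 1/8*pi_X + 1/8*pi_Y + 5/16*pi_Z + 3/8*pi_W
  pi_Y = 1/8*pi_X + 1/4*pi_Y + 1/16*pi_Z + 1/4*pi_W
  pi_Z = 3/8*pi_X + 3/16*pi_Y + 1/2*pi_Z + 3/16*pi_W
  pi_W = 3/8*pi_X + 7/16*pi_Y + 1/8*pi_Z + 3/16*pi_W
with normalization: pi_X + pi_Y + pi_Z + pi_W = 1.

Using the first 3 balance equations plus normalization, the linear system A*pi = b is:
  [-7/8, 1/8, 5/16, 3/8] . pi = 0
  [1/8, -3/4, 1/16, 1/4] . pi = 0
  [3/8, 3/16, -1/2, 3/16] . pi = 0
  [1, 1, 1, 1] . pi = 1

Solving yields:
  pi_X = 31/123
  pi_Y = 19/123
  pi_Z = 14/41
  pi_W = 31/123

Verification (pi * P):
  31/123*1/8 + 19/123*1/8 + 14/41*5/16 + 31/123*3/8 = 31/123 = pi_X  (ok)
  31/123*1/8 + 19/123*1/4 + 14/41*1/16 + 31/123*1/4 = 19/123 = pi_Y  (ok)
  31/123*3/8 + 19/123*3/16 + 14/41*1/2 + 31/123*3/16 = 14/41 = pi_Z  (ok)
  31/123*3/8 + 19/123*7/16 + 14/41*1/8 + 31/123*3/16 = 31/123 = pi_W  (ok)

Answer: 31/123 19/123 14/41 31/123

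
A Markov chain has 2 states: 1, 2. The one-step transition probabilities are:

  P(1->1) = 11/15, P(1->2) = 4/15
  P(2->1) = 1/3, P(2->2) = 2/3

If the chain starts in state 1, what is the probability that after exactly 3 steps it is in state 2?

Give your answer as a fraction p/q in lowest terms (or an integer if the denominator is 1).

Answer: 52/125

Derivation:
Computing P^3 by repeated multiplication:
P^1 =
  1: [11/15, 4/15]
  2: [1/3, 2/3]
P^2 =
  1: [47/75, 28/75]
  2: [7/15, 8/15]
P^3 =
  1: [73/125, 52/125]
  2: [13/25, 12/25]

(P^3)[1 -> 2] = 52/125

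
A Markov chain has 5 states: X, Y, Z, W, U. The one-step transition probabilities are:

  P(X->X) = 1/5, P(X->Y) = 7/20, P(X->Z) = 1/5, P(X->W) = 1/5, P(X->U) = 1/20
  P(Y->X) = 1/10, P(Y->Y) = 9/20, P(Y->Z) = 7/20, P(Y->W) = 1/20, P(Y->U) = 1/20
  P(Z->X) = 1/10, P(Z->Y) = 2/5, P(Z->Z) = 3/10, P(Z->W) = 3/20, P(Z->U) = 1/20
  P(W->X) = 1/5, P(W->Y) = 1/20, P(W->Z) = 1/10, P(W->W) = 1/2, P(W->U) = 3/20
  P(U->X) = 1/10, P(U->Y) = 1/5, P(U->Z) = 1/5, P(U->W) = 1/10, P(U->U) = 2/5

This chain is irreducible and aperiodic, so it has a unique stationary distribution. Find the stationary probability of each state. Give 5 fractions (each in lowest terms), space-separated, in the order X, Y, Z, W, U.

Answer: 1191/9062 1471/4531 1160/4531 1657/9062 476/4531

Derivation:
The stationary distribution satisfies pi = pi * P, i.e.:
  pi_X = 1/5*pi_X + 1/10*pi_Y + 1/10*pi_Z + 1/5*pi_W + 1/10*pi_U
  pi_Y = 7/20*pi_X + 9/20*pi_Y + 2/5*pi_Z + 1/20*pi_W + 1/5*pi_U
  pi_Z = 1/5*pi_X + 7/20*pi_Y + 3/10*pi_Z + 1/10*pi_W + 1/5*pi_U
  pi_W = 1/5*pi_X + 1/20*pi_Y + 3/20*pi_Z + 1/2*pi_W + 1/10*pi_U
  pi_U = 1/20*pi_X + 1/20*pi_Y + 1/20*pi_Z + 3/20*pi_W + 2/5*pi_U
with normalization: pi_X + pi_Y + pi_Z + pi_W + pi_U = 1.

Using the first 4 balance equations plus normalization, the linear system A*pi = b is:
  [-4/5, 1/10, 1/10, 1/5, 1/10] . pi = 0
  [7/20, -11/20, 2/5, 1/20, 1/5] . pi = 0
  [1/5, 7/20, -7/10, 1/10, 1/5] . pi = 0
  [1/5, 1/20, 3/20, -1/2, 1/10] . pi = 0
  [1, 1, 1, 1, 1] . pi = 1

Solving yields:
  pi_X = 1191/9062
  pi_Y = 1471/4531
  pi_Z = 1160/4531
  pi_W = 1657/9062
  pi_U = 476/4531

Verification (pi * P):
  1191/9062*1/5 + 1471/4531*1/10 + 1160/4531*1/10 + 1657/9062*1/5 + 476/4531*1/10 = 1191/9062 = pi_X  (ok)
  1191/9062*7/20 + 1471/4531*9/20 + 1160/4531*2/5 + 1657/9062*1/20 + 476/4531*1/5 = 1471/4531 = pi_Y  (ok)
  1191/9062*1/5 + 1471/4531*7/20 + 1160/4531*3/10 + 1657/9062*1/10 + 476/4531*1/5 = 1160/4531 = pi_Z  (ok)
  1191/9062*1/5 + 1471/4531*1/20 + 1160/4531*3/20 + 1657/9062*1/2 + 476/4531*1/10 = 1657/9062 = pi_W  (ok)
  1191/9062*1/20 + 1471/4531*1/20 + 1160/4531*1/20 + 1657/9062*3/20 + 476/4531*2/5 = 476/4531 = pi_U  (ok)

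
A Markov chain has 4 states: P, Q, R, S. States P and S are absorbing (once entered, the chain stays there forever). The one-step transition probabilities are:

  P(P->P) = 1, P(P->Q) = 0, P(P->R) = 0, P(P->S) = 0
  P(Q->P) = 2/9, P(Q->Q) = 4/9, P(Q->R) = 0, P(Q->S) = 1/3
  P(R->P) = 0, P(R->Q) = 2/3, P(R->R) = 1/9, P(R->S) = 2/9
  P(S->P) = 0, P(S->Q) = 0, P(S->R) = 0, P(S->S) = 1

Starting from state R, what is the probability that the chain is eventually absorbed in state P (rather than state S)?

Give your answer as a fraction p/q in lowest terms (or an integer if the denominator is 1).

Answer: 3/10

Derivation:
Let a_i = P(absorbed in P | start in state i).
Boundary conditions: a_P = 1, a_S = 0.
For each transient state i, a_i = sum_j P(i->j) * a_j:
  a_Q = 2/9*a_P + 4/9*a_Q + 0*a_R + 1/3*a_S
  a_R = 0*a_P + 2/3*a_Q + 1/9*a_R + 2/9*a_S

Substituting a_P = 1 and a_S = 0, rearrange to (I - Q) a = r where r[i] = P(i -> P):
  [5/9, 0] . (a_Q, a_R) = 2/9
  [-2/3, 8/9] . (a_Q, a_R) = 0

Solving yields:
  a_Q = 2/5
  a_R = 3/10

Starting state is R, so the absorption probability is a_R = 3/10.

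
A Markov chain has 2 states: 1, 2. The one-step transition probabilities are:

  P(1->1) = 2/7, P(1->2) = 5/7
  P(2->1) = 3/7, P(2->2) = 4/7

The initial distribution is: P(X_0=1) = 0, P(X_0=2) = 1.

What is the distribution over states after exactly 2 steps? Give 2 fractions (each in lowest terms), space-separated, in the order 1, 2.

Answer: 18/49 31/49

Derivation:
Propagating the distribution step by step (d_{t+1} = d_t * P):
d_0 = (1=0, 2=1)
  d_1[1] = 0*2/7 + 1*3/7 = 3/7
  d_1[2] = 0*5/7 + 1*4/7 = 4/7
d_1 = (1=3/7, 2=4/7)
  d_2[1] = 3/7*2/7 + 4/7*3/7 = 18/49
  d_2[2] = 3/7*5/7 + 4/7*4/7 = 31/49
d_2 = (1=18/49, 2=31/49)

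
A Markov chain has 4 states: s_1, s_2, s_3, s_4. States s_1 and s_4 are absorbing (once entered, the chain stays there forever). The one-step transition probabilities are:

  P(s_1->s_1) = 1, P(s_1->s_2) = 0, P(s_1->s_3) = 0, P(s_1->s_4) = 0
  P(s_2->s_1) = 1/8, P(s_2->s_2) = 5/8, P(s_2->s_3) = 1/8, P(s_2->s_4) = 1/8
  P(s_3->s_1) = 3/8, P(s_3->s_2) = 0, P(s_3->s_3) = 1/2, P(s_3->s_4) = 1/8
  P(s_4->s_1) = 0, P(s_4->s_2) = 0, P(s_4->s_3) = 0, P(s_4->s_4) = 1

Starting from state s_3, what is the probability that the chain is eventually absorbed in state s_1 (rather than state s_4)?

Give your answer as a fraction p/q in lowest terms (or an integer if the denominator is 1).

Let a_i = P(absorbed in s_1 | start in state i).
Boundary conditions: a_s_1 = 1, a_s_4 = 0.
For each transient state i, a_i = sum_j P(i->j) * a_j:
  a_s_2 = 1/8*a_s_1 + 5/8*a_s_2 + 1/8*a_s_3 + 1/8*a_s_4
  a_s_3 = 3/8*a_s_1 + 0*a_s_2 + 1/2*a_s_3 + 1/8*a_s_4

Substituting a_s_1 = 1 and a_s_4 = 0, rearrange to (I - Q) a = r where r[i] = P(i -> s_1):
  [3/8, -1/8] . (a_s_2, a_s_3) = 1/8
  [0, 1/2] . (a_s_2, a_s_3) = 3/8

Solving yields:
  a_s_2 = 7/12
  a_s_3 = 3/4

Starting state is s_3, so the absorption probability is a_s_3 = 3/4.

Answer: 3/4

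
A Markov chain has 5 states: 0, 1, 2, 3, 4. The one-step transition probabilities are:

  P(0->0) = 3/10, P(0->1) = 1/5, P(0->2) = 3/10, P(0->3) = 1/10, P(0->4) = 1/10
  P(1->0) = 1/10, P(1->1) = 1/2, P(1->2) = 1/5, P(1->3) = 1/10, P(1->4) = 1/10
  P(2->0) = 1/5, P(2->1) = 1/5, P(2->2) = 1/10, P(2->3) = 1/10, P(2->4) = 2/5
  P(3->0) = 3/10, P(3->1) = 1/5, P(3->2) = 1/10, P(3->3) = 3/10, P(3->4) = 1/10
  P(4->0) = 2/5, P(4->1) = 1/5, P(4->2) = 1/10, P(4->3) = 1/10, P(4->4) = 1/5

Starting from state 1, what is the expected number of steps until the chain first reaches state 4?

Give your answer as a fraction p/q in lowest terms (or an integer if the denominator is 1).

Answer: 1160/181

Derivation:
Let h_i = expected steps to first reach 4 from state i.
Boundary: h_4 = 0.
First-step equations for the other states:
  h_0 = 1 + 3/10*h_0 + 1/5*h_1 + 3/10*h_2 + 1/10*h_3 + 1/10*h_4
  h_1 = 1 + 1/10*h_0 + 1/2*h_1 + 1/5*h_2 + 1/10*h_3 + 1/10*h_4
  h_2 = 1 + 1/5*h_0 + 1/5*h_1 + 1/10*h_2 + 1/10*h_3 + 2/5*h_4
  h_3 = 1 + 3/10*h_0 + 1/5*h_1 + 1/10*h_2 + 3/10*h_3 + 1/10*h_4

Substituting h_4 = 0 and rearranging gives the linear system (I - Q) h = 1:
  [7/10, -1/5, -3/10, -1/10] . (h_0, h_1, h_2, h_3) = 1
  [-1/10, 1/2, -1/5, -1/10] . (h_0, h_1, h_2, h_3) = 1
  [-1/5, -1/5, 9/10, -1/10] . (h_0, h_1, h_2, h_3) = 1
  [-3/10, -1/5, -1/10, 7/10] . (h_0, h_1, h_2, h_3) = 1

Solving yields:
  h_0 = 1120/181
  h_1 = 1160/181
  h_2 = 840/181
  h_3 = 1190/181

Starting state is 1, so the expected hitting time is h_1 = 1160/181.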